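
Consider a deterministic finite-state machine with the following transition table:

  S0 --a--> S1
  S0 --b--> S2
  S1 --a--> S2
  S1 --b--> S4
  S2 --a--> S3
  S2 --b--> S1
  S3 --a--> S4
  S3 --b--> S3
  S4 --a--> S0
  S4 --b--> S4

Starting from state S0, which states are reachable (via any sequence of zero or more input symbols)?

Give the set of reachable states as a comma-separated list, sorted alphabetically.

Answer: S0, S1, S2, S3, S4

Derivation:
BFS from S0:
  visit S0: S0--a-->S1 (new), S0--b-->S2 (new)
  visit S1: S1--a-->S2 (seen), S1--b-->S4 (new)
  visit S2: S2--a-->S3 (new), S2--b-->S1 (seen)
  visit S4: S4--a-->S0 (seen), S4--b-->S4 (seen)
  visit S3: S3--a-->S4 (seen), S3--b-->S3 (seen)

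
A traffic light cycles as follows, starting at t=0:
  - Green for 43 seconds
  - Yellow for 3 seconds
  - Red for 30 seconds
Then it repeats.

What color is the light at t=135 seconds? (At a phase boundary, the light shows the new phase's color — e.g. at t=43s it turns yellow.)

Answer: red

Derivation:
Cycle length = 43 + 3 + 30 = 76s
t = 135, phase_t = 135 mod 76 = 59
59 >= 46 → RED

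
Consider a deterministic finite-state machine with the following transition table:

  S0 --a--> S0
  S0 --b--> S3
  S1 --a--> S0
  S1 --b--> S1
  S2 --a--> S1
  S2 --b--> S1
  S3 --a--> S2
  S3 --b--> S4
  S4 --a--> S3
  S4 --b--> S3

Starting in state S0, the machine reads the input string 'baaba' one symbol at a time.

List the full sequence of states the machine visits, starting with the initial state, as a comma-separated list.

Answer: S0, S3, S2, S1, S1, S0

Derivation:
Start: S0
  read 'b': S0 --b--> S3
  read 'a': S3 --a--> S2
  read 'a': S2 --a--> S1
  read 'b': S1 --b--> S1
  read 'a': S1 --a--> S0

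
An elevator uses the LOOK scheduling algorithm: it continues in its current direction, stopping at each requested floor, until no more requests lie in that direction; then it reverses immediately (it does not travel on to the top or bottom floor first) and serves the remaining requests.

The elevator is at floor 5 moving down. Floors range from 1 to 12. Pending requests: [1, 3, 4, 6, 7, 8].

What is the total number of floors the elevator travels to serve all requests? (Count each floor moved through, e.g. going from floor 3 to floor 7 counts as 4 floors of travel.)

Start at floor 5 moving down, LOOK stop order: [4, 3, 1, 6, 7, 8]
  5 → 4: |4-5| = 1, total = 1
  4 → 3: |3-4| = 1, total = 2
  3 → 1: |1-3| = 2, total = 4
  1 → 6: |6-1| = 5, total = 9
  6 → 7: |7-6| = 1, total = 10
  7 → 8: |8-7| = 1, total = 11

Answer: 11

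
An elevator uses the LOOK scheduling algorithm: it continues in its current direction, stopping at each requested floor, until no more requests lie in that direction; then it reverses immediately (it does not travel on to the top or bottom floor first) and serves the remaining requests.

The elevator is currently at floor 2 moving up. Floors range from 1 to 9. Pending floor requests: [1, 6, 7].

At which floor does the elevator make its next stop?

Current floor: 2, direction: up
Requests above: [6, 7]
Requests below: [1]
Moving up and requests lie above → nearest above is min([6, 7]) = 6

Answer: 6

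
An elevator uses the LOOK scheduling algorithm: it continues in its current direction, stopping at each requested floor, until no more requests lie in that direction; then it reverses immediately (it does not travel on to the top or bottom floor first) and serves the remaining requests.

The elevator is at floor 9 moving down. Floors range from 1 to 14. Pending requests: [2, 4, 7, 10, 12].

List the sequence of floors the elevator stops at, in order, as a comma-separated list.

Answer: 7, 4, 2, 10, 12

Derivation:
Current: 9, moving DOWN
Serve below first (descending): [7, 4, 2]
Then reverse, serve above (ascending): [10, 12]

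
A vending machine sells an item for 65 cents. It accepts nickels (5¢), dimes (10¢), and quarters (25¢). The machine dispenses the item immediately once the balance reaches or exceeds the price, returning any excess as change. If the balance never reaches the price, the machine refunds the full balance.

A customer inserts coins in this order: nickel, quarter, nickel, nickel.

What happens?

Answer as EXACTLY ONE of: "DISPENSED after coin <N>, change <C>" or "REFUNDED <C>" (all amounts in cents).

Answer: REFUNDED 40

Derivation:
Price: 65¢
Coin 1 (nickel, 5¢): balance = 5¢
Coin 2 (quarter, 25¢): balance = 30¢
Coin 3 (nickel, 5¢): balance = 35¢
Coin 4 (nickel, 5¢): balance = 40¢
All coins inserted, balance 40¢ < price 65¢ → REFUND 40¢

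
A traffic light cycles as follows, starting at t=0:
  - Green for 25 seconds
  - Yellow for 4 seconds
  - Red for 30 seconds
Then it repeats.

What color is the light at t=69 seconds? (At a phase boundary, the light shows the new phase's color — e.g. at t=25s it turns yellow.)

Cycle length = 25 + 4 + 30 = 59s
t = 69, phase_t = 69 mod 59 = 10
10 < 25 (green end) → GREEN

Answer: green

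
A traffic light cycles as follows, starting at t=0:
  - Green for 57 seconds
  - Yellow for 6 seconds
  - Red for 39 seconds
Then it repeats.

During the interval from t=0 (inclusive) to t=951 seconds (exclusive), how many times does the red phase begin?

Answer: 9

Derivation:
Cycle = 57+6+39 = 102s
red phase starts at t = k*102 + 63 for k=0,1,2,...
Need k*102+63 < 951 → k < 8.706
k ∈ {0, ..., 8} → 9 starts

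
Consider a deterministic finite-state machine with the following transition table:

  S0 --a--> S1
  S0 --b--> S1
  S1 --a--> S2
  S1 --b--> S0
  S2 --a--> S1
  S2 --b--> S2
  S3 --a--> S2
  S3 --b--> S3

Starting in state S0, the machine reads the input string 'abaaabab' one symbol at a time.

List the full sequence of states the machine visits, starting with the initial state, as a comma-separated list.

Answer: S0, S1, S0, S1, S2, S1, S0, S1, S0

Derivation:
Start: S0
  read 'a': S0 --a--> S1
  read 'b': S1 --b--> S0
  read 'a': S0 --a--> S1
  read 'a': S1 --a--> S2
  read 'a': S2 --a--> S1
  read 'b': S1 --b--> S0
  read 'a': S0 --a--> S1
  read 'b': S1 --b--> S0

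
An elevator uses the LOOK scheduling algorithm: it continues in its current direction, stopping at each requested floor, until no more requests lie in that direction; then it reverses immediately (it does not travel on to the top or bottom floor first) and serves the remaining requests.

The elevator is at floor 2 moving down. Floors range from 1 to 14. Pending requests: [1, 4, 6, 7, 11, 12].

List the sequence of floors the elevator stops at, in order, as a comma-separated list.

Current: 2, moving DOWN
Serve below first (descending): [1]
Then reverse, serve above (ascending): [4, 6, 7, 11, 12]

Answer: 1, 4, 6, 7, 11, 12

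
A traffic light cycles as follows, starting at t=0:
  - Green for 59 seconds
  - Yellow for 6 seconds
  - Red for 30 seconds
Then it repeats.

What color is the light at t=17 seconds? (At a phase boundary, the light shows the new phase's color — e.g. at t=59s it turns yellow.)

Answer: green

Derivation:
Cycle length = 59 + 6 + 30 = 95s
t = 17, phase_t = 17 mod 95 = 17
17 < 59 (green end) → GREEN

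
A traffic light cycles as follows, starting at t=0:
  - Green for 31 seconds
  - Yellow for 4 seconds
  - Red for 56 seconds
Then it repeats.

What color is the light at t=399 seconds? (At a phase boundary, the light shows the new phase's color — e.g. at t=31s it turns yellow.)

Answer: red

Derivation:
Cycle length = 31 + 4 + 56 = 91s
t = 399, phase_t = 399 mod 91 = 35
35 >= 35 → RED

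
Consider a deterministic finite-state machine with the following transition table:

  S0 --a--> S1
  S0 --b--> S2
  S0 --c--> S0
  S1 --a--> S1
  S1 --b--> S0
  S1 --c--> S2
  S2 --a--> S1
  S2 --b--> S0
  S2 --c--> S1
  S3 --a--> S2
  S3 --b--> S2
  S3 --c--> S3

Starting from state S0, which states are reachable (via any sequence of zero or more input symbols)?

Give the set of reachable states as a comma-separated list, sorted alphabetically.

Answer: S0, S1, S2

Derivation:
BFS from S0:
  visit S0: S0--a-->S1 (new), S0--b-->S2 (new), S0--c-->S0 (seen)
  visit S1: S1--a-->S1 (seen), S1--b-->S0 (seen), S1--c-->S2 (seen)
  visit S2: S2--a-->S1 (seen), S2--b-->S0 (seen), S2--c-->S1 (seen)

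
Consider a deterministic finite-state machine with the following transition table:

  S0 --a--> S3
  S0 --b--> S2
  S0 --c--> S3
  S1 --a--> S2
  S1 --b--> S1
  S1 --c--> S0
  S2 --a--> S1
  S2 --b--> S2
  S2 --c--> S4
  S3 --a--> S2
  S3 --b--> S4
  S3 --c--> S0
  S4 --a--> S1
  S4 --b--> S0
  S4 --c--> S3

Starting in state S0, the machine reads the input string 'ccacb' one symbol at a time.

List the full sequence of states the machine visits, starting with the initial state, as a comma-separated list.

Start: S0
  read 'c': S0 --c--> S3
  read 'c': S3 --c--> S0
  read 'a': S0 --a--> S3
  read 'c': S3 --c--> S0
  read 'b': S0 --b--> S2

Answer: S0, S3, S0, S3, S0, S2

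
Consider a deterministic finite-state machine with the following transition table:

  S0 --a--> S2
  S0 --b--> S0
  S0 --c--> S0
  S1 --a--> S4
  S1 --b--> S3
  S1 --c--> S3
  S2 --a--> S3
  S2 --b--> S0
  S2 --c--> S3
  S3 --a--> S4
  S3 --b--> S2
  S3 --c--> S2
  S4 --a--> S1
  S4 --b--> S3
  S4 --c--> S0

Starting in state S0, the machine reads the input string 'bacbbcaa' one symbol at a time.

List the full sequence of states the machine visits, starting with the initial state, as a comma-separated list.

Answer: S0, S0, S2, S3, S2, S0, S0, S2, S3

Derivation:
Start: S0
  read 'b': S0 --b--> S0
  read 'a': S0 --a--> S2
  read 'c': S2 --c--> S3
  read 'b': S3 --b--> S2
  read 'b': S2 --b--> S0
  read 'c': S0 --c--> S0
  read 'a': S0 --a--> S2
  read 'a': S2 --a--> S3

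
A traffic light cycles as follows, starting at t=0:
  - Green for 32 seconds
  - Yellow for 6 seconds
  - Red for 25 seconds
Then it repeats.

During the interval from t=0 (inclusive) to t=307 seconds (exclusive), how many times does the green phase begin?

Cycle = 32+6+25 = 63s
green phase starts at t = k*63 + 0 for k=0,1,2,...
Need k*63+0 < 307 → k < 4.873
k ∈ {0, ..., 4} → 5 starts

Answer: 5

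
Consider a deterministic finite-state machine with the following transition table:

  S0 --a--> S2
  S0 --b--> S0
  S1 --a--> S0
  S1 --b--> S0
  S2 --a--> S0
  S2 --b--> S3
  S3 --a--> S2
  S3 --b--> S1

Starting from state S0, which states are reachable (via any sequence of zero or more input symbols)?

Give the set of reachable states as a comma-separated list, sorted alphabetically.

BFS from S0:
  visit S0: S0--a-->S2 (new), S0--b-->S0 (seen)
  visit S2: S2--a-->S0 (seen), S2--b-->S3 (new)
  visit S3: S3--a-->S2 (seen), S3--b-->S1 (new)
  visit S1: S1--a-->S0 (seen), S1--b-->S0 (seen)

Answer: S0, S1, S2, S3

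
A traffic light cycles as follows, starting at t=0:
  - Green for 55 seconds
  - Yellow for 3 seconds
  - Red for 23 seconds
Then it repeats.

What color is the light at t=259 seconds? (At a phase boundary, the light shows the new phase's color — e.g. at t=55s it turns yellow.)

Answer: green

Derivation:
Cycle length = 55 + 3 + 23 = 81s
t = 259, phase_t = 259 mod 81 = 16
16 < 55 (green end) → GREEN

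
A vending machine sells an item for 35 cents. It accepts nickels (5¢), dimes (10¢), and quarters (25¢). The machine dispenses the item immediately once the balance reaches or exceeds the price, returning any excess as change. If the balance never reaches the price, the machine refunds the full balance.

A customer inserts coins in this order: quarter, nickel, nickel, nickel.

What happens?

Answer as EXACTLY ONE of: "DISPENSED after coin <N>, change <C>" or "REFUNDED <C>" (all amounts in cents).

Answer: DISPENSED after coin 3, change 0

Derivation:
Price: 35¢
Coin 1 (quarter, 25¢): balance = 25¢
Coin 2 (nickel, 5¢): balance = 30¢
Coin 3 (nickel, 5¢): balance = 35¢
  → balance >= price → DISPENSE, change = 35 - 35 = 0¢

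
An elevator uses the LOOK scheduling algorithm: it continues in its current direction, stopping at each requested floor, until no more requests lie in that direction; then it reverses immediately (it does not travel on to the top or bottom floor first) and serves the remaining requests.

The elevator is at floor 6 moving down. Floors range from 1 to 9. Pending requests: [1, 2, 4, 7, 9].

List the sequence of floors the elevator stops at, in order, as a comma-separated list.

Answer: 4, 2, 1, 7, 9

Derivation:
Current: 6, moving DOWN
Serve below first (descending): [4, 2, 1]
Then reverse, serve above (ascending): [7, 9]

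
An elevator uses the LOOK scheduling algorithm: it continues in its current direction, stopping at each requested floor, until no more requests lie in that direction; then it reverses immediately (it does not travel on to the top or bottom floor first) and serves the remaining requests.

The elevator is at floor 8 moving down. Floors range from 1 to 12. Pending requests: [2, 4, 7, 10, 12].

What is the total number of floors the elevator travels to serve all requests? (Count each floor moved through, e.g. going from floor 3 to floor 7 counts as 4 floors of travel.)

Answer: 16

Derivation:
Start at floor 8 moving down, LOOK stop order: [7, 4, 2, 10, 12]
  8 → 7: |7-8| = 1, total = 1
  7 → 4: |4-7| = 3, total = 4
  4 → 2: |2-4| = 2, total = 6
  2 → 10: |10-2| = 8, total = 14
  10 → 12: |12-10| = 2, total = 16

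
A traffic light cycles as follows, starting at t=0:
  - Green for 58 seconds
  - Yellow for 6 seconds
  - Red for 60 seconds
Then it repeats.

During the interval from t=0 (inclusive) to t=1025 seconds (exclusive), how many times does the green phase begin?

Cycle = 58+6+60 = 124s
green phase starts at t = k*124 + 0 for k=0,1,2,...
Need k*124+0 < 1025 → k < 8.266
k ∈ {0, ..., 8} → 9 starts

Answer: 9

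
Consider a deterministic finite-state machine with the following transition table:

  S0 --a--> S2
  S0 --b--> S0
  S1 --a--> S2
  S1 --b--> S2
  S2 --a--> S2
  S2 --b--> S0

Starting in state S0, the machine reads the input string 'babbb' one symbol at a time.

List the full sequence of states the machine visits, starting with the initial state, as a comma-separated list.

Answer: S0, S0, S2, S0, S0, S0

Derivation:
Start: S0
  read 'b': S0 --b--> S0
  read 'a': S0 --a--> S2
  read 'b': S2 --b--> S0
  read 'b': S0 --b--> S0
  read 'b': S0 --b--> S0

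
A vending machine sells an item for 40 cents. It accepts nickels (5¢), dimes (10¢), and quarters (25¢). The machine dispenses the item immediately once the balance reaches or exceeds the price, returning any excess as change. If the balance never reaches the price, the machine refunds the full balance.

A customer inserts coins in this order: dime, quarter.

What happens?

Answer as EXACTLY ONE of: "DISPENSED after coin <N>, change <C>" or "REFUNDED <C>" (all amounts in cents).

Answer: REFUNDED 35

Derivation:
Price: 40¢
Coin 1 (dime, 10¢): balance = 10¢
Coin 2 (quarter, 25¢): balance = 35¢
All coins inserted, balance 35¢ < price 40¢ → REFUND 35¢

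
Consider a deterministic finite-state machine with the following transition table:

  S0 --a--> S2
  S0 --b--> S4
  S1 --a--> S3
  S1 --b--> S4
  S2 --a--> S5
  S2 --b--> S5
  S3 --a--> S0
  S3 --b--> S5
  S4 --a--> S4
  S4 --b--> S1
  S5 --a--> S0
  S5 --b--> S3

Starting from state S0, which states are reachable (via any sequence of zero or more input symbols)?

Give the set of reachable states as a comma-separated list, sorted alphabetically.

BFS from S0:
  visit S0: S0--a-->S2 (new), S0--b-->S4 (new)
  visit S2: S2--a-->S5 (new), S2--b-->S5 (seen)
  visit S4: S4--a-->S4 (seen), S4--b-->S1 (new)
  visit S5: S5--a-->S0 (seen), S5--b-->S3 (new)
  visit S1: S1--a-->S3 (seen), S1--b-->S4 (seen)
  visit S3: S3--a-->S0 (seen), S3--b-->S5 (seen)

Answer: S0, S1, S2, S3, S4, S5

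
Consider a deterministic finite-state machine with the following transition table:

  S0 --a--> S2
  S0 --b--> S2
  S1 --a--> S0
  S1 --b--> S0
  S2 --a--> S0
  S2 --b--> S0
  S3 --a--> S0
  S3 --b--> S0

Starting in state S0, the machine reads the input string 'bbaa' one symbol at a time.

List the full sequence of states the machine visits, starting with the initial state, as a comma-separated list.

Start: S0
  read 'b': S0 --b--> S2
  read 'b': S2 --b--> S0
  read 'a': S0 --a--> S2
  read 'a': S2 --a--> S0

Answer: S0, S2, S0, S2, S0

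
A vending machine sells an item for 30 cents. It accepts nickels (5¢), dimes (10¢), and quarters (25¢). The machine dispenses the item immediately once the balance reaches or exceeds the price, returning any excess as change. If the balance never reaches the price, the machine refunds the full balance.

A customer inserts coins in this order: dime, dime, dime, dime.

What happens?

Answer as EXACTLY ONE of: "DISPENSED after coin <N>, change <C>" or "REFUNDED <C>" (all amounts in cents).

Answer: DISPENSED after coin 3, change 0

Derivation:
Price: 30¢
Coin 1 (dime, 10¢): balance = 10¢
Coin 2 (dime, 10¢): balance = 20¢
Coin 3 (dime, 10¢): balance = 30¢
  → balance >= price → DISPENSE, change = 30 - 30 = 0¢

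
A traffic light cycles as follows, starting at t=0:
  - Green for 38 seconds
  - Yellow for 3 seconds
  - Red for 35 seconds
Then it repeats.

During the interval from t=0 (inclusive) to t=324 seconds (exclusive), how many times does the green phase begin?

Answer: 5

Derivation:
Cycle = 38+3+35 = 76s
green phase starts at t = k*76 + 0 for k=0,1,2,...
Need k*76+0 < 324 → k < 4.263
k ∈ {0, ..., 4} → 5 starts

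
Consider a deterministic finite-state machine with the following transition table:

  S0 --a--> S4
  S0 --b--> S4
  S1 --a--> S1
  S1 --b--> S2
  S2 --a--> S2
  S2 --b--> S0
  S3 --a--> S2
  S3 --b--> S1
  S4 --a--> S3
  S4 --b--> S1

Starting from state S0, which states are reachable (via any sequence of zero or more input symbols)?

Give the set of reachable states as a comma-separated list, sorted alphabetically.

Answer: S0, S1, S2, S3, S4

Derivation:
BFS from S0:
  visit S0: S0--a-->S4 (new), S0--b-->S4 (seen)
  visit S4: S4--a-->S3 (new), S4--b-->S1 (new)
  visit S3: S3--a-->S2 (new), S3--b-->S1 (seen)
  visit S1: S1--a-->S1 (seen), S1--b-->S2 (seen)
  visit S2: S2--a-->S2 (seen), S2--b-->S0 (seen)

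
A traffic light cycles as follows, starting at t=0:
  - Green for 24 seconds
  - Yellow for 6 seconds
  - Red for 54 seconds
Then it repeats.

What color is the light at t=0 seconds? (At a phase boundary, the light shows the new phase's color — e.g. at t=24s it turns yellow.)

Answer: green

Derivation:
Cycle length = 24 + 6 + 54 = 84s
t = 0, phase_t = 0 mod 84 = 0
0 < 24 (green end) → GREEN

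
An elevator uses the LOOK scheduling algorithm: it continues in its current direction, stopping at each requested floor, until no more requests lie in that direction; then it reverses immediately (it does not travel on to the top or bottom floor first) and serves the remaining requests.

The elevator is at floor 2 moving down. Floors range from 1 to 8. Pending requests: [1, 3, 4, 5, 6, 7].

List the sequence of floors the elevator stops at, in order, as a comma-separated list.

Current: 2, moving DOWN
Serve below first (descending): [1]
Then reverse, serve above (ascending): [3, 4, 5, 6, 7]

Answer: 1, 3, 4, 5, 6, 7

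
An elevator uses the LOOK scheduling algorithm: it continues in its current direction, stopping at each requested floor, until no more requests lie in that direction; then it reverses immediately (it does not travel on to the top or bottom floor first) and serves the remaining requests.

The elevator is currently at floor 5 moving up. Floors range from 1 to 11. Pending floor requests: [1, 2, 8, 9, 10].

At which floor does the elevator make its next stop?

Answer: 8

Derivation:
Current floor: 5, direction: up
Requests above: [8, 9, 10]
Requests below: [1, 2]
Moving up and requests lie above → nearest above is min([8, 9, 10]) = 8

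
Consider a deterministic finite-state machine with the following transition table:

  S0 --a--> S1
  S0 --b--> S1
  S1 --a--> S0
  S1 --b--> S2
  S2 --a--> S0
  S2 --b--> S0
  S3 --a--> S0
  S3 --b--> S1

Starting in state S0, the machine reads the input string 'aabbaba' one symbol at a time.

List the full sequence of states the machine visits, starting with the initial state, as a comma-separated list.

Answer: S0, S1, S0, S1, S2, S0, S1, S0

Derivation:
Start: S0
  read 'a': S0 --a--> S1
  read 'a': S1 --a--> S0
  read 'b': S0 --b--> S1
  read 'b': S1 --b--> S2
  read 'a': S2 --a--> S0
  read 'b': S0 --b--> S1
  read 'a': S1 --a--> S0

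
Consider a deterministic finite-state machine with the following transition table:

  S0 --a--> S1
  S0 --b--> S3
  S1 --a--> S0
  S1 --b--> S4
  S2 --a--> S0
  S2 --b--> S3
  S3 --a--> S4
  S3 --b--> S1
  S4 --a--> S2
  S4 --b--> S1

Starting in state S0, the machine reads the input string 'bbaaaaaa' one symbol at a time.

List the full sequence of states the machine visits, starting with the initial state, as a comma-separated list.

Answer: S0, S3, S1, S0, S1, S0, S1, S0, S1

Derivation:
Start: S0
  read 'b': S0 --b--> S3
  read 'b': S3 --b--> S1
  read 'a': S1 --a--> S0
  read 'a': S0 --a--> S1
  read 'a': S1 --a--> S0
  read 'a': S0 --a--> S1
  read 'a': S1 --a--> S0
  read 'a': S0 --a--> S1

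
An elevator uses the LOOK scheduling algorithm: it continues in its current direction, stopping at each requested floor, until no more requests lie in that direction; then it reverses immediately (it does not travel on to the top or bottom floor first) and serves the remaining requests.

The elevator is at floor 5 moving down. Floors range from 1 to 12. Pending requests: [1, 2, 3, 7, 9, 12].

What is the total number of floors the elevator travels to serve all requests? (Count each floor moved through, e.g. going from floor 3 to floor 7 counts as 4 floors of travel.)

Start at floor 5 moving down, LOOK stop order: [3, 2, 1, 7, 9, 12]
  5 → 3: |3-5| = 2, total = 2
  3 → 2: |2-3| = 1, total = 3
  2 → 1: |1-2| = 1, total = 4
  1 → 7: |7-1| = 6, total = 10
  7 → 9: |9-7| = 2, total = 12
  9 → 12: |12-9| = 3, total = 15

Answer: 15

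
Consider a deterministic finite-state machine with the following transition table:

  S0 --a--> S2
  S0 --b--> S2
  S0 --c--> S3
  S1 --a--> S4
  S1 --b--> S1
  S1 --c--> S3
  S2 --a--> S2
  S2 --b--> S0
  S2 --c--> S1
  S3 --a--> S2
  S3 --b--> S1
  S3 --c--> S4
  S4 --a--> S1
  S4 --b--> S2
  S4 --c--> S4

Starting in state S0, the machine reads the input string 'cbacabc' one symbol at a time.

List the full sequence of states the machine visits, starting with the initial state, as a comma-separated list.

Start: S0
  read 'c': S0 --c--> S3
  read 'b': S3 --b--> S1
  read 'a': S1 --a--> S4
  read 'c': S4 --c--> S4
  read 'a': S4 --a--> S1
  read 'b': S1 --b--> S1
  read 'c': S1 --c--> S3

Answer: S0, S3, S1, S4, S4, S1, S1, S3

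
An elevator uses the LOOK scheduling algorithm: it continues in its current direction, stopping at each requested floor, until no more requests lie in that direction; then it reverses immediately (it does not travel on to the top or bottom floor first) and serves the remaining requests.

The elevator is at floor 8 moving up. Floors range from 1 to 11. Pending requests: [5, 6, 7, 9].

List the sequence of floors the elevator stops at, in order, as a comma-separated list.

Current: 8, moving UP
Serve above first (ascending): [9]
Then reverse, serve below (descending): [7, 6, 5]

Answer: 9, 7, 6, 5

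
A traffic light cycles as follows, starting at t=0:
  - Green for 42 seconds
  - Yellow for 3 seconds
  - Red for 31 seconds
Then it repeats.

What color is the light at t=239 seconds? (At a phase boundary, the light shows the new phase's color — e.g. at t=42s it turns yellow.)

Cycle length = 42 + 3 + 31 = 76s
t = 239, phase_t = 239 mod 76 = 11
11 < 42 (green end) → GREEN

Answer: green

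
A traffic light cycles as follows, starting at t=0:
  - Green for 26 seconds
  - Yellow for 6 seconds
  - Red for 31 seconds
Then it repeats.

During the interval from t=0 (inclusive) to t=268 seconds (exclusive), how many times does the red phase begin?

Answer: 4

Derivation:
Cycle = 26+6+31 = 63s
red phase starts at t = k*63 + 32 for k=0,1,2,...
Need k*63+32 < 268 → k < 3.746
k ∈ {0, ..., 3} → 4 starts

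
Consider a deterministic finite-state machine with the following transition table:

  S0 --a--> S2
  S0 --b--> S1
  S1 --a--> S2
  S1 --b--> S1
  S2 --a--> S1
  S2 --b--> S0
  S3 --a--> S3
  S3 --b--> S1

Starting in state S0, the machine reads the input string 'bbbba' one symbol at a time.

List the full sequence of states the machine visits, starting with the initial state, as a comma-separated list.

Answer: S0, S1, S1, S1, S1, S2

Derivation:
Start: S0
  read 'b': S0 --b--> S1
  read 'b': S1 --b--> S1
  read 'b': S1 --b--> S1
  read 'b': S1 --b--> S1
  read 'a': S1 --a--> S2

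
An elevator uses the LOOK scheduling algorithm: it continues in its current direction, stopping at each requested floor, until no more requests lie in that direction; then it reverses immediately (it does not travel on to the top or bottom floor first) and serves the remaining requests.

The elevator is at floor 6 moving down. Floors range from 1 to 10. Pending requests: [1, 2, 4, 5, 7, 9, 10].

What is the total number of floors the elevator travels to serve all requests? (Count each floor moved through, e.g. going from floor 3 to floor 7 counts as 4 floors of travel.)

Answer: 14

Derivation:
Start at floor 6 moving down, LOOK stop order: [5, 4, 2, 1, 7, 9, 10]
  6 → 5: |5-6| = 1, total = 1
  5 → 4: |4-5| = 1, total = 2
  4 → 2: |2-4| = 2, total = 4
  2 → 1: |1-2| = 1, total = 5
  1 → 7: |7-1| = 6, total = 11
  7 → 9: |9-7| = 2, total = 13
  9 → 10: |10-9| = 1, total = 14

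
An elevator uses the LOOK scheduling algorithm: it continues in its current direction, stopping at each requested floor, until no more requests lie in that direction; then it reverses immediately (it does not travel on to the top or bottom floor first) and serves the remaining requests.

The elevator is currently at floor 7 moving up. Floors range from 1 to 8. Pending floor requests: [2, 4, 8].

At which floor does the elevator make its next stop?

Current floor: 7, direction: up
Requests above: [8]
Requests below: [2, 4]
Moving up and requests lie above → nearest above is min([8]) = 8

Answer: 8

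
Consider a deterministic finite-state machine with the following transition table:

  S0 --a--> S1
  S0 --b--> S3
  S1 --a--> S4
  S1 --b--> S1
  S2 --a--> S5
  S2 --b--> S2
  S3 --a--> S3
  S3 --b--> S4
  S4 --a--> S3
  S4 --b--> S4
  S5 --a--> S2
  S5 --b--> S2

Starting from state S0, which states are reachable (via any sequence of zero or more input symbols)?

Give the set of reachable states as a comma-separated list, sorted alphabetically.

Answer: S0, S1, S3, S4

Derivation:
BFS from S0:
  visit S0: S0--a-->S1 (new), S0--b-->S3 (new)
  visit S1: S1--a-->S4 (new), S1--b-->S1 (seen)
  visit S3: S3--a-->S3 (seen), S3--b-->S4 (seen)
  visit S4: S4--a-->S3 (seen), S4--b-->S4 (seen)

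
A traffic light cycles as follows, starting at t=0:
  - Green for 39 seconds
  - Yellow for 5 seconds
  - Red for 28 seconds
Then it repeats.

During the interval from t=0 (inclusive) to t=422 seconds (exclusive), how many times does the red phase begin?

Cycle = 39+5+28 = 72s
red phase starts at t = k*72 + 44 for k=0,1,2,...
Need k*72+44 < 422 → k < 5.250
k ∈ {0, ..., 5} → 6 starts

Answer: 6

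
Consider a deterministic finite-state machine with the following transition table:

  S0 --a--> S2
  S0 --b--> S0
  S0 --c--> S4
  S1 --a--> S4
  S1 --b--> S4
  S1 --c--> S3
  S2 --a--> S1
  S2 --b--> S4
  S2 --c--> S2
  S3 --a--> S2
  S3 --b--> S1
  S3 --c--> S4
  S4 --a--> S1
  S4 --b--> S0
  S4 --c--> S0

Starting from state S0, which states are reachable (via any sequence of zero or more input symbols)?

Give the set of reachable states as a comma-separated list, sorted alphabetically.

BFS from S0:
  visit S0: S0--a-->S2 (new), S0--b-->S0 (seen), S0--c-->S4 (new)
  visit S2: S2--a-->S1 (new), S2--b-->S4 (seen), S2--c-->S2 (seen)
  visit S4: S4--a-->S1 (seen), S4--b-->S0 (seen), S4--c-->S0 (seen)
  visit S1: S1--a-->S4 (seen), S1--b-->S4 (seen), S1--c-->S3 (new)
  visit S3: S3--a-->S2 (seen), S3--b-->S1 (seen), S3--c-->S4 (seen)

Answer: S0, S1, S2, S3, S4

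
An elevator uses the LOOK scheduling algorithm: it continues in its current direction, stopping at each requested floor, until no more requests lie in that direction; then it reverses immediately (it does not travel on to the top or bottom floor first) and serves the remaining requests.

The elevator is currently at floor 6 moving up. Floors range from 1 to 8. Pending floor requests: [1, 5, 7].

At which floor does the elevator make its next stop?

Answer: 7

Derivation:
Current floor: 6, direction: up
Requests above: [7]
Requests below: [1, 5]
Moving up and requests lie above → nearest above is min([7]) = 7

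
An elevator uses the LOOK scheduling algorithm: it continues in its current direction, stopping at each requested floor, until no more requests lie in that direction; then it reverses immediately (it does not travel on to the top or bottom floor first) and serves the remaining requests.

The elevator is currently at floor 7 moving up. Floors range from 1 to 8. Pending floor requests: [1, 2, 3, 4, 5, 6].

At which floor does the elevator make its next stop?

Answer: 6

Derivation:
Current floor: 7, direction: up
Requests above: []
Requests below: [1, 2, 3, 4, 5, 6]
Moving up but no requests above → reverse; nearest below is max([1, 2, 3, 4, 5, 6]) = 6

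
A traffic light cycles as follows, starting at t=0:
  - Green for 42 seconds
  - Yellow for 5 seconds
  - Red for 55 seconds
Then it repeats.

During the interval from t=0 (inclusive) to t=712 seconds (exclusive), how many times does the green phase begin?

Answer: 7

Derivation:
Cycle = 42+5+55 = 102s
green phase starts at t = k*102 + 0 for k=0,1,2,...
Need k*102+0 < 712 → k < 6.980
k ∈ {0, ..., 6} → 7 starts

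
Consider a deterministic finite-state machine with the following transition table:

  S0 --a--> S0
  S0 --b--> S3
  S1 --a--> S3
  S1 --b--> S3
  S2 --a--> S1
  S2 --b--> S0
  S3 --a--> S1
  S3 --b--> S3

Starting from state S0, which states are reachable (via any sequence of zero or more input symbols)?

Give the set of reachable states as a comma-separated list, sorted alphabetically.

Answer: S0, S1, S3

Derivation:
BFS from S0:
  visit S0: S0--a-->S0 (seen), S0--b-->S3 (new)
  visit S3: S3--a-->S1 (new), S3--b-->S3 (seen)
  visit S1: S1--a-->S3 (seen), S1--b-->S3 (seen)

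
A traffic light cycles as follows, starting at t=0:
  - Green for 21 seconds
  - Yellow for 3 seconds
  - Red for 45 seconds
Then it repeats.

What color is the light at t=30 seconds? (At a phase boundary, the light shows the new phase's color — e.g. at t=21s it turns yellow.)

Answer: red

Derivation:
Cycle length = 21 + 3 + 45 = 69s
t = 30, phase_t = 30 mod 69 = 30
30 >= 24 → RED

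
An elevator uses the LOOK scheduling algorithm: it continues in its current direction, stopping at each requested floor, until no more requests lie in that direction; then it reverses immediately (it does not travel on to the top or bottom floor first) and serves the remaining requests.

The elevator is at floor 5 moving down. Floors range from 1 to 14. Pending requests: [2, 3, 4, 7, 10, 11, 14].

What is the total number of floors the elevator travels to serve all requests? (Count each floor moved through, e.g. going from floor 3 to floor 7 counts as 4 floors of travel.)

Start at floor 5 moving down, LOOK stop order: [4, 3, 2, 7, 10, 11, 14]
  5 → 4: |4-5| = 1, total = 1
  4 → 3: |3-4| = 1, total = 2
  3 → 2: |2-3| = 1, total = 3
  2 → 7: |7-2| = 5, total = 8
  7 → 10: |10-7| = 3, total = 11
  10 → 11: |11-10| = 1, total = 12
  11 → 14: |14-11| = 3, total = 15

Answer: 15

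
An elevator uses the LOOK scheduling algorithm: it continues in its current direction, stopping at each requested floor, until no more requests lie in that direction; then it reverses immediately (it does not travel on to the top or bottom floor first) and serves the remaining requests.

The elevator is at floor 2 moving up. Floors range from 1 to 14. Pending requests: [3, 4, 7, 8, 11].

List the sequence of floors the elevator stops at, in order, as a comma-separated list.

Current: 2, moving UP
Serve above first (ascending): [3, 4, 7, 8, 11]
Then reverse, serve below (descending): []

Answer: 3, 4, 7, 8, 11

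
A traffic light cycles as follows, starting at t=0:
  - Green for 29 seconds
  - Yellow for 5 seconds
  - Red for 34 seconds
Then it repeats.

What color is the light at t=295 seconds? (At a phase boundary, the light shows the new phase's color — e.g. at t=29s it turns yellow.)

Answer: green

Derivation:
Cycle length = 29 + 5 + 34 = 68s
t = 295, phase_t = 295 mod 68 = 23
23 < 29 (green end) → GREEN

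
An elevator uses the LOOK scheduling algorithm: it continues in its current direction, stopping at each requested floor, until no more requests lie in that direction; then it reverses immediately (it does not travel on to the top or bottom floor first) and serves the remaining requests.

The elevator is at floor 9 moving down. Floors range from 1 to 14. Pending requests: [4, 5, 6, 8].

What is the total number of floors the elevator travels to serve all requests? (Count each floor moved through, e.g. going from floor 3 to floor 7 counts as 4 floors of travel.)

Answer: 5

Derivation:
Start at floor 9 moving down, LOOK stop order: [8, 6, 5, 4]
  9 → 8: |8-9| = 1, total = 1
  8 → 6: |6-8| = 2, total = 3
  6 → 5: |5-6| = 1, total = 4
  5 → 4: |4-5| = 1, total = 5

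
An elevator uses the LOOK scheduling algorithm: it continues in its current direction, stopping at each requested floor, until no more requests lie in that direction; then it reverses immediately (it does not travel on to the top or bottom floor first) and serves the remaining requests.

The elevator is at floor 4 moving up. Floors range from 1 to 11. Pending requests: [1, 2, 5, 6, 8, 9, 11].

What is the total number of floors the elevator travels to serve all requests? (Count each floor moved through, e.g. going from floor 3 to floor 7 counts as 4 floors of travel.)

Start at floor 4 moving up, LOOK stop order: [5, 6, 8, 9, 11, 2, 1]
  4 → 5: |5-4| = 1, total = 1
  5 → 6: |6-5| = 1, total = 2
  6 → 8: |8-6| = 2, total = 4
  8 → 9: |9-8| = 1, total = 5
  9 → 11: |11-9| = 2, total = 7
  11 → 2: |2-11| = 9, total = 16
  2 → 1: |1-2| = 1, total = 17

Answer: 17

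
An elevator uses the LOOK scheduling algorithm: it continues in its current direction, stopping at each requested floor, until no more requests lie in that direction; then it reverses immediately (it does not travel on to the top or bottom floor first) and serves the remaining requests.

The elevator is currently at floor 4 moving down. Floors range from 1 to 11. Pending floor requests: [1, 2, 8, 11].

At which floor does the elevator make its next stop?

Answer: 2

Derivation:
Current floor: 4, direction: down
Requests above: [8, 11]
Requests below: [1, 2]
Moving down and requests lie below → nearest below is max([1, 2]) = 2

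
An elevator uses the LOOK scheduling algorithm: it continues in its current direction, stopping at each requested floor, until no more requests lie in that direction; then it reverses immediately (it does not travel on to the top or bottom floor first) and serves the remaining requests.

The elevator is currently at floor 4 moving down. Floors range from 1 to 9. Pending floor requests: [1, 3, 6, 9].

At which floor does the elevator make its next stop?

Current floor: 4, direction: down
Requests above: [6, 9]
Requests below: [1, 3]
Moving down and requests lie below → nearest below is max([1, 3]) = 3

Answer: 3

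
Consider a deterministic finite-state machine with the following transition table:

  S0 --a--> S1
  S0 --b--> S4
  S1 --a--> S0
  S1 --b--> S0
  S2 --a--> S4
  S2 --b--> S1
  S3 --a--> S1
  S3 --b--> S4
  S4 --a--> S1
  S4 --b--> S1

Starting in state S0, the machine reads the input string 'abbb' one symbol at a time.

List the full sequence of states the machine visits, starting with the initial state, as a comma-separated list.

Answer: S0, S1, S0, S4, S1

Derivation:
Start: S0
  read 'a': S0 --a--> S1
  read 'b': S1 --b--> S0
  read 'b': S0 --b--> S4
  read 'b': S4 --b--> S1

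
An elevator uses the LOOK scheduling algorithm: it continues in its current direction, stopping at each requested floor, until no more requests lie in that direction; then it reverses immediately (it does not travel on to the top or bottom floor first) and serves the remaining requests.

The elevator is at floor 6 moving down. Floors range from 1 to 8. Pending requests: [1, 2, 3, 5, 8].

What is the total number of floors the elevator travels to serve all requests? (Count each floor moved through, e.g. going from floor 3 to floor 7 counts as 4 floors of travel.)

Answer: 12

Derivation:
Start at floor 6 moving down, LOOK stop order: [5, 3, 2, 1, 8]
  6 → 5: |5-6| = 1, total = 1
  5 → 3: |3-5| = 2, total = 3
  3 → 2: |2-3| = 1, total = 4
  2 → 1: |1-2| = 1, total = 5
  1 → 8: |8-1| = 7, total = 12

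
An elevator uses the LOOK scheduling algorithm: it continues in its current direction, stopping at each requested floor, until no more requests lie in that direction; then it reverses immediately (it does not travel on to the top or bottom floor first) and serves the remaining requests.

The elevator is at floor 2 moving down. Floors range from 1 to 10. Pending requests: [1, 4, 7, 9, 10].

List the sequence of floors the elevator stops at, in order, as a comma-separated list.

Answer: 1, 4, 7, 9, 10

Derivation:
Current: 2, moving DOWN
Serve below first (descending): [1]
Then reverse, serve above (ascending): [4, 7, 9, 10]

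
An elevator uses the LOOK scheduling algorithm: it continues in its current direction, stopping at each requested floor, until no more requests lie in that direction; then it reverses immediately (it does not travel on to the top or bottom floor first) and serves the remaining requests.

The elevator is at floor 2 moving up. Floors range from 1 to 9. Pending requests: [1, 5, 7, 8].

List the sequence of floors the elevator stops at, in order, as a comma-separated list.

Answer: 5, 7, 8, 1

Derivation:
Current: 2, moving UP
Serve above first (ascending): [5, 7, 8]
Then reverse, serve below (descending): [1]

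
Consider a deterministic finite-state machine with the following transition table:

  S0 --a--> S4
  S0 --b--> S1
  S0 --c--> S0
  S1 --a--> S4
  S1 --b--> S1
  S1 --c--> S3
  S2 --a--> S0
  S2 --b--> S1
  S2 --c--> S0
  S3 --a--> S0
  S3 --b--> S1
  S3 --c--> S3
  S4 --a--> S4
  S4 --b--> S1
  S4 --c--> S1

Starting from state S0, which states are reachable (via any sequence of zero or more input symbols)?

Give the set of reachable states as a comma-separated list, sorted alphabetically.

BFS from S0:
  visit S0: S0--a-->S4 (new), S0--b-->S1 (new), S0--c-->S0 (seen)
  visit S4: S4--a-->S4 (seen), S4--b-->S1 (seen), S4--c-->S1 (seen)
  visit S1: S1--a-->S4 (seen), S1--b-->S1 (seen), S1--c-->S3 (new)
  visit S3: S3--a-->S0 (seen), S3--b-->S1 (seen), S3--c-->S3 (seen)

Answer: S0, S1, S3, S4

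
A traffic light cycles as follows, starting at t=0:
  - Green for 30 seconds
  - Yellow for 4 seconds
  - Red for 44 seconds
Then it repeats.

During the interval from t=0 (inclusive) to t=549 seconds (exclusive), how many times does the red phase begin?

Answer: 7

Derivation:
Cycle = 30+4+44 = 78s
red phase starts at t = k*78 + 34 for k=0,1,2,...
Need k*78+34 < 549 → k < 6.603
k ∈ {0, ..., 6} → 7 starts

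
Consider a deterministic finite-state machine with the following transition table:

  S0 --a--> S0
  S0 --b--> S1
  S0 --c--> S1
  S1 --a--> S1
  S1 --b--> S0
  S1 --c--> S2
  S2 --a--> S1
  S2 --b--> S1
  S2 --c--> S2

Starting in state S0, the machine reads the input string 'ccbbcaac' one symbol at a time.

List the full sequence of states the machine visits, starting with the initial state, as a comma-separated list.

Start: S0
  read 'c': S0 --c--> S1
  read 'c': S1 --c--> S2
  read 'b': S2 --b--> S1
  read 'b': S1 --b--> S0
  read 'c': S0 --c--> S1
  read 'a': S1 --a--> S1
  read 'a': S1 --a--> S1
  read 'c': S1 --c--> S2

Answer: S0, S1, S2, S1, S0, S1, S1, S1, S2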